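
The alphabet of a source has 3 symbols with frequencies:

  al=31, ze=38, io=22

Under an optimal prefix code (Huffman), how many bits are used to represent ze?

1

Build the tree from the bottom:
merge io(22) and al(31): 53
merge ze(38) and 53: 91
ze is a child of the root — depth 1, so its codeword is a single bit.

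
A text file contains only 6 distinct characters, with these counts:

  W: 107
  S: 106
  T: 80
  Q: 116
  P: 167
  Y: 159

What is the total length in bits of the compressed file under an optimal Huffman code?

1879

Merge the two smallest weights repeatedly:
merge T(80) and S(106): 186
merge W(107) and Q(116): 223
merge Y(159) and P(167): 326
merge 186 and 223: 409
merge 326 and 409: 735
Total encoded bits = sum of merged weights = 186 + 223 + 326 + 409 + 735 = 1879.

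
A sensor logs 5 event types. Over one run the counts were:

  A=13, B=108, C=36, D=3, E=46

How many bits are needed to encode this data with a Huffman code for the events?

Merge the two smallest weights repeatedly:
D(3) + A(13) → 16
16 + C(36) → 52
E(46) + 52 → 98
98 + B(108) → 206
The encoded length is the sum of every internal node's weight: 16 + 52 + 98 + 206 = 372 bits.

372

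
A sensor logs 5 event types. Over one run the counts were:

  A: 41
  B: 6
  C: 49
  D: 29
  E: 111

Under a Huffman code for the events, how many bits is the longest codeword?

Merge the two lowest-weight nodes at each step:
combine B(6), D(29) → 35
combine 35, A(41) → 76
combine C(49), 76 → 125
combine E(111), 125 → 236
The first pair merged (B, D) ends up deepest, at depth 4.

4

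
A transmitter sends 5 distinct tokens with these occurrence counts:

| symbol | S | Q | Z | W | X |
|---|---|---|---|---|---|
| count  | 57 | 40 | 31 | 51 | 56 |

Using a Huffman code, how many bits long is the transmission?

Merge the two smallest weights repeatedly:
combine Z(31), Q(40) → 71
combine W(51), X(56) → 107
combine S(57), 71 → 128
combine 107, 128 → 235
Total encoded bits = sum of merged weights = 71 + 107 + 128 + 235 = 541.

541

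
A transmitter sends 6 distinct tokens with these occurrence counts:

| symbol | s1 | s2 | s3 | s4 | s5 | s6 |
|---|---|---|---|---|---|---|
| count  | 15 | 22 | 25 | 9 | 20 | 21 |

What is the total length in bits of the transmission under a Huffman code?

289

Merge the two smallest weights repeatedly:
combine s4(9), s1(15) → 24
combine s5(20), s6(21) → 41
combine s2(22), 24 → 46
combine s3(25), 41 → 66
combine 46, 66 → 112
Total encoded bits = sum of merged weights = 24 + 41 + 46 + 66 + 112 = 289.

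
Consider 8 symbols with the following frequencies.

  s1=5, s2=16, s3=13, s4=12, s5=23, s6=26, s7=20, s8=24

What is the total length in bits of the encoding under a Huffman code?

Build the Huffman tree bottom-up:
merge s1(5) and s4(12): 17
merge s3(13) and s2(16): 29
merge 17 and s7(20): 37
merge s5(23) and s8(24): 47
merge s6(26) and 29: 55
merge 37 and 47: 84
merge 55 and 84: 139
Each symbol's bit-cost is frequency × depth; summing gives 408 bits (equivalently 17 + 29 + 37 + 47 + 55 + 84 + 139).

408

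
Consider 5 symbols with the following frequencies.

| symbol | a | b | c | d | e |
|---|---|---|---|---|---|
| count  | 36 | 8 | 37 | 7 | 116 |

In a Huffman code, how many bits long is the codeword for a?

3

Repeatedly merge the two smallest:
d(7) + b(8) → 15
15 + a(36) → 51
c(37) + 51 → 88
88 + e(116) → 204
a's leaf is at depth 3, giving a 3-bit codeword.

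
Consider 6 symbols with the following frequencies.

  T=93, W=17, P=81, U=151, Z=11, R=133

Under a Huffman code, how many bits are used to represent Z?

Build the tree from the bottom:
Z(11) + W(17) → 28
28 + P(81) → 109
T(93) + 109 → 202
R(133) + U(151) → 284
202 + 284 → 486
The subtree containing Z is merged 4 times, so code length = 4.

4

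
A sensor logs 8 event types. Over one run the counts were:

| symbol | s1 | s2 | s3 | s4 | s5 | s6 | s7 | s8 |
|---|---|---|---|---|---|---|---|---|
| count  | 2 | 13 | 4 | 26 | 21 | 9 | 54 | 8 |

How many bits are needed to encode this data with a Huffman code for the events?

345

Merge the two smallest weights repeatedly:
merge s1(2) and s3(4): 6
merge 6 and s8(8): 14
merge s6(9) and s2(13): 22
merge 14 and s5(21): 35
merge 22 and s4(26): 48
merge 35 and 48: 83
merge s7(54) and 83: 137
Each symbol's bit-cost is frequency × depth; summing gives 345 bits (equivalently 6 + 14 + 22 + 35 + 48 + 83 + 137).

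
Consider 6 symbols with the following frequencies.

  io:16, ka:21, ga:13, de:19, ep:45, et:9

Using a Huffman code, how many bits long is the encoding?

301

Merge the two smallest weights repeatedly:
merge et(9) and ga(13): 22
merge io(16) and de(19): 35
merge ka(21) and 22: 43
merge 35 and 43: 78
merge ep(45) and 78: 123
Each symbol's bit-cost is frequency × depth; summing gives 301 bits (equivalently 22 + 35 + 43 + 78 + 123).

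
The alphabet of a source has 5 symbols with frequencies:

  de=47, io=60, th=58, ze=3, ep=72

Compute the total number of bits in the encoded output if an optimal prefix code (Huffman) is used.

530

Greedily combine the two least-frequent nodes:
combine ze(3), de(47) → 50
combine 50, th(58) → 108
combine io(60), ep(72) → 132
combine 108, 132 → 240
Each symbol's bit-cost is frequency × depth; summing gives 530 bits (equivalently 50 + 108 + 132 + 240).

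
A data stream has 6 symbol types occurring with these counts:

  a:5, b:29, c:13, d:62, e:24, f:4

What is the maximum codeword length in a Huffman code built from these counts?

Merge the two lowest-weight nodes at each step:
f(4) + a(5) → 9
9 + c(13) → 22
22 + e(24) → 46
b(29) + 46 → 75
d(62) + 75 → 137
The first pair merged (f, a) ends up deepest, at depth 5.

5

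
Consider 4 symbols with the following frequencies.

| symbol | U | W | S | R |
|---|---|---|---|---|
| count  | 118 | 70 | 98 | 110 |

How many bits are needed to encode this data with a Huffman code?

792

Greedily combine the two least-frequent nodes:
combine W(70), S(98) → 168
combine R(110), U(118) → 228
combine 168, 228 → 396
The encoded length is the sum of every internal node's weight: 168 + 228 + 396 = 792 bits.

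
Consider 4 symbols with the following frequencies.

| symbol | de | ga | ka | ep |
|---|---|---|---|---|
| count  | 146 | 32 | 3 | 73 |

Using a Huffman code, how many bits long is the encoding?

397

Build the Huffman tree bottom-up:
ka(3) + ga(32) → 35
35 + ep(73) → 108
108 + de(146) → 254
The encoded length is the sum of every internal node's weight: 35 + 108 + 254 = 397 bits.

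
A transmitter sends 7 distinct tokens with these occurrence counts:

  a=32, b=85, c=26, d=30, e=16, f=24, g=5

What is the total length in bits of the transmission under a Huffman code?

550

Merge the two smallest weights repeatedly:
combine g(5), e(16) → 21
combine 21, f(24) → 45
combine c(26), d(30) → 56
combine a(32), 45 → 77
combine 56, 77 → 133
combine b(85), 133 → 218
The encoded length is the sum of every internal node's weight: 21 + 45 + 56 + 77 + 133 + 218 = 550 bits.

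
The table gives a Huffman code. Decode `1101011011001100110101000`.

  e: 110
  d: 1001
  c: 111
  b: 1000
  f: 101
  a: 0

effddfab

Read left to right; each codeword is recognised as soon as it completes (prefix code):
  110→e | 101→f | 101→f | 1001→d | 1001→d | 101→f | 0→a | 1000→b
Decoded message: effddfab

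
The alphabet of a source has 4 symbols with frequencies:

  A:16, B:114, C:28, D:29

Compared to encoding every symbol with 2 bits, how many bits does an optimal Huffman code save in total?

70

Fixed-length: 2 bits × 187 symbols = 374 bits.
Huffman merges:
A(16) + C(28) → 44
D(29) + 44 → 73
73 + B(114) → 187
Huffman total = 44 + 73 + 187 = 304 bits.
Saving = 374 − 304 = 70 bits.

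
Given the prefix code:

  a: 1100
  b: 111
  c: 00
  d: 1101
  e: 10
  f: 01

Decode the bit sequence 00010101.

Read left to right; each codeword is recognised as soon as it completes (prefix code):
  00→c | 01→f | 01→f | 01→f
Decoded message: cfff

cfff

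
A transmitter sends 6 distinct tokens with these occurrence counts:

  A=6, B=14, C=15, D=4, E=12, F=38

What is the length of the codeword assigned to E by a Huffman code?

Build the tree from the bottom:
merge D(4) and A(6): 10
merge 10 and E(12): 22
merge B(14) and C(15): 29
merge 22 and 29: 51
merge F(38) and 51: 89
E's leaf is at depth 3, giving a 3-bit codeword.

3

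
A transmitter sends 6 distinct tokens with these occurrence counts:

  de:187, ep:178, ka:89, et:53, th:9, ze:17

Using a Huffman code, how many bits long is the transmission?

1152

Greedily combine the two least-frequent nodes:
merge th(9) and ze(17): 26
merge 26 and et(53): 79
merge 79 and ka(89): 168
merge 168 and ep(178): 346
merge de(187) and 346: 533
Each symbol's bit-cost is frequency × depth; summing gives 1152 bits (equivalently 26 + 79 + 168 + 346 + 533).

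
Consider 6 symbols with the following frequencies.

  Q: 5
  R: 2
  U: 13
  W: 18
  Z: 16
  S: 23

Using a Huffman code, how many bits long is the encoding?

181

Greedily combine the two least-frequent nodes:
merge R(2) and Q(5): 7
merge 7 and U(13): 20
merge Z(16) and W(18): 34
merge 20 and S(23): 43
merge 34 and 43: 77
Each symbol's bit-cost is frequency × depth; summing gives 181 bits (equivalently 7 + 20 + 34 + 43 + 77).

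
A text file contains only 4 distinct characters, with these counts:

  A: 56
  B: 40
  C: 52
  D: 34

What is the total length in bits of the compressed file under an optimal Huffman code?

364

Greedily combine the two least-frequent nodes:
combine D(34), B(40) → 74
combine C(52), A(56) → 108
combine 74, 108 → 182
The encoded length is the sum of every internal node's weight: 74 + 108 + 182 = 364 bits.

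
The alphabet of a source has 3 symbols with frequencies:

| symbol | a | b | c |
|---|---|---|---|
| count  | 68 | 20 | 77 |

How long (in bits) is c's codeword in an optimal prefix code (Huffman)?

Build the tree from the bottom:
b(20) + a(68) → 88
c(77) + 88 → 165
c is merged only at the final step, so code length = 1.

1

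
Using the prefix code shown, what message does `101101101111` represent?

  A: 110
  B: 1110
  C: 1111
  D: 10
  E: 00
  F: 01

Read left to right; each codeword is recognised as soon as it completes (prefix code):
  10→D | 110→A | 110→A | 1111→C
Decoded message: DAAC

DAAC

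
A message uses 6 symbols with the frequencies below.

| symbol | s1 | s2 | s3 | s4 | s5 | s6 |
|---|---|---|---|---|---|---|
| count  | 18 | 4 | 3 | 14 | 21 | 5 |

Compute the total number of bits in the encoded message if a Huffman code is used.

Greedily combine the two least-frequent nodes:
s3(3) + s2(4) → 7
s6(5) + 7 → 12
12 + s4(14) → 26
s1(18) + s5(21) → 39
26 + 39 → 65
The encoded length is the sum of every internal node's weight: 7 + 12 + 26 + 39 + 65 = 149 bits.

149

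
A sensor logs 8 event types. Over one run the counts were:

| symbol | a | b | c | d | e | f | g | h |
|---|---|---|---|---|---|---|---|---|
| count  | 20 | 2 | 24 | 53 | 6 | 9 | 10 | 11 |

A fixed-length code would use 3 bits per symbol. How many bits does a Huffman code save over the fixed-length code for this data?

Fixed-length: 3 bits × 135 symbols = 405 bits.
Huffman merges:
merge b(2) and e(6): 8
merge 8 and f(9): 17
merge g(10) and h(11): 21
merge 17 and a(20): 37
merge 21 and c(24): 45
merge 37 and 45: 82
merge d(53) and 82: 135
Huffman total = 8 + 17 + 21 + 37 + 45 + 82 + 135 = 345 bits.
Saving = 405 − 345 = 60 bits.

60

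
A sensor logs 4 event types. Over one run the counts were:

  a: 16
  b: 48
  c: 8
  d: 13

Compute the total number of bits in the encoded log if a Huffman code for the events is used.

Merge the two smallest weights repeatedly:
c(8) + d(13) → 21
a(16) + 21 → 37
37 + b(48) → 85
The encoded length is the sum of every internal node's weight: 21 + 37 + 85 = 143 bits.

143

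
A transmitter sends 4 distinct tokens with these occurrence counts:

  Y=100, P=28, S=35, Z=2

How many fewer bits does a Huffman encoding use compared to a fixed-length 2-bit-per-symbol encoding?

70

Fixed-length: 2 bits × 165 symbols = 330 bits.
Huffman merges:
merge Z(2) and P(28): 30
merge 30 and S(35): 65
merge 65 and Y(100): 165
Huffman total = 30 + 65 + 165 = 260 bits.
Saving = 330 − 260 = 70 bits.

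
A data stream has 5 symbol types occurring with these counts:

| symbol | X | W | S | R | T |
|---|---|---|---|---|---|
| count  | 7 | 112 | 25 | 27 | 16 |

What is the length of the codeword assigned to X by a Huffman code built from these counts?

Build the tree from the bottom:
combine X(7), T(16) → 23
combine 23, S(25) → 48
combine R(27), 48 → 75
combine 75, W(112) → 187
The subtree containing X is merged 4 times, so code length = 4.

4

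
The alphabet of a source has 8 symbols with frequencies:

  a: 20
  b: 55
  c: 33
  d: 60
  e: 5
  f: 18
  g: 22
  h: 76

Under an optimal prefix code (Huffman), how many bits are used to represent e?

Huffman merges, smallest pair first:
combine e(5), f(18) → 23
combine a(20), g(22) → 42
combine 23, c(33) → 56
combine 42, b(55) → 97
combine 56, d(60) → 116
combine h(76), 97 → 173
combine 116, 173 → 289
e's leaf is at depth 4, giving a 4-bit codeword.

4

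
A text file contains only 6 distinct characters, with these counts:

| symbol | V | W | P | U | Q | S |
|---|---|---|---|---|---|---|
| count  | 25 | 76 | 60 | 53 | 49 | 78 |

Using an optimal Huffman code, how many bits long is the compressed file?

869

Greedily combine the two least-frequent nodes:
merge V(25) and Q(49): 74
merge U(53) and P(60): 113
merge 74 and W(76): 150
merge S(78) and 113: 191
merge 150 and 191: 341
Total encoded bits = sum of merged weights = 74 + 113 + 150 + 191 + 341 = 869.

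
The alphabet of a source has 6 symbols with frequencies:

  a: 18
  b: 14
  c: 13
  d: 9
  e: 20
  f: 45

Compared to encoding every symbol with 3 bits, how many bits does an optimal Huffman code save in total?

68

Fixed-length: 3 bits × 119 symbols = 357 bits.
Huffman merges:
merge d(9) and c(13): 22
merge b(14) and a(18): 32
merge e(20) and 22: 42
merge 32 and 42: 74
merge f(45) and 74: 119
Huffman total = 22 + 32 + 42 + 74 + 119 = 289 bits.
Saving = 357 − 289 = 68 bits.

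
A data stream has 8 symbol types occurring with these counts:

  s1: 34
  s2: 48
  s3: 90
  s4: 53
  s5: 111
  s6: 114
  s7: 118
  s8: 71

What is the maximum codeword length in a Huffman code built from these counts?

Merge the two lowest-weight nodes at each step:
combine s1(34), s2(48) → 82
combine s4(53), s8(71) → 124
combine 82, s3(90) → 172
combine s5(111), s6(114) → 225
combine s7(118), 124 → 242
combine 172, 225 → 397
combine 242, 397 → 639
Maximum depth reached is 4.

4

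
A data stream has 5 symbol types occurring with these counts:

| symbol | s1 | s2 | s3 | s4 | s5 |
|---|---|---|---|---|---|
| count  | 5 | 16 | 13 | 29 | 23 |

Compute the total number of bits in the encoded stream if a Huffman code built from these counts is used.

190

Greedily combine the two least-frequent nodes:
s1(5) + s3(13) → 18
s2(16) + 18 → 34
s5(23) + s4(29) → 52
34 + 52 → 86
The encoded length is the sum of every internal node's weight: 18 + 34 + 52 + 86 = 190 bits.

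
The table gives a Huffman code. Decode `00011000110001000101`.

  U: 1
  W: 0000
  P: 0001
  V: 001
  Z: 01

PUPUPPZ

Read left to right; each codeword is recognised as soon as it completes (prefix code):
  0001→P | 1→U | 0001→P | 1→U | 0001→P | 0001→P | 01→Z
Decoded message: PUPUPPZ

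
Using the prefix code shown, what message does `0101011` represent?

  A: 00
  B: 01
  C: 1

Read left to right; each codeword is recognised as soon as it completes (prefix code):
  01→B | 01→B | 01→B | 1→C
Decoded message: BBBC

BBBC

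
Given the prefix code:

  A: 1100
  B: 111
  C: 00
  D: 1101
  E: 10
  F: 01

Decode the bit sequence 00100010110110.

CECEDE

Read left to right; each codeword is recognised as soon as it completes (prefix code):
  00→C | 10→E | 00→C | 10→E | 1101→D | 10→E
Decoded message: CECEDE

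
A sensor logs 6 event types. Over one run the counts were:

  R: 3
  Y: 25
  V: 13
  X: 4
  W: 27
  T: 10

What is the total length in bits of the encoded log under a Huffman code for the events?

188

Merge the two smallest weights repeatedly:
R(3) + X(4) → 7
7 + T(10) → 17
V(13) + 17 → 30
Y(25) + W(27) → 52
30 + 52 → 82
Total encoded bits = sum of merged weights = 7 + 17 + 30 + 52 + 82 = 188.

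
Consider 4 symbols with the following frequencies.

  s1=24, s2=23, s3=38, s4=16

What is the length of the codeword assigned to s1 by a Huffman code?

Huffman merges, smallest pair first:
combine s4(16), s2(23) → 39
combine s1(24), s3(38) → 62
combine 39, 62 → 101
The subtree containing s1 is merged 2 times, so code length = 2.

2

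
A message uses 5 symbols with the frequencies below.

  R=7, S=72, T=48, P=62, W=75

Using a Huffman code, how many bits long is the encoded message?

583

Merge the two smallest weights repeatedly:
R(7) + T(48) → 55
55 + P(62) → 117
S(72) + W(75) → 147
117 + 147 → 264
Each symbol's bit-cost is frequency × depth; summing gives 583 bits (equivalently 55 + 117 + 147 + 264).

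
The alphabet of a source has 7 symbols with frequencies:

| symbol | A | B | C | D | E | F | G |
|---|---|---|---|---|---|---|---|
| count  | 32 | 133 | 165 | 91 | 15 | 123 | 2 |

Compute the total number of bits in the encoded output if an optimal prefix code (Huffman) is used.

Greedily combine the two least-frequent nodes:
merge G(2) and E(15): 17
merge 17 and A(32): 49
merge 49 and D(91): 140
merge F(123) and B(133): 256
merge 140 and C(165): 305
merge 256 and 305: 561
The encoded length is the sum of every internal node's weight: 17 + 49 + 140 + 256 + 305 + 561 = 1328 bits.

1328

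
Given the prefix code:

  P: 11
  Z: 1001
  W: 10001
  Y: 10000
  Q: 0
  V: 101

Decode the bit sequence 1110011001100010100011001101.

PZZWQWZV

Read left to right; each codeword is recognised as soon as it completes (prefix code):
  11→P | 1001→Z | 1001→Z | 10001→W | 0→Q | 10001→W | 1001→Z | 101→V
Decoded message: PZZWQWZV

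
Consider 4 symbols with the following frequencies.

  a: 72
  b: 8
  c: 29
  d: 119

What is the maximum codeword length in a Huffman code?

3

Merge the two lowest-weight nodes at each step:
merge b(8) and c(29): 37
merge 37 and a(72): 109
merge 109 and d(119): 228
The first pair merged (b, c) ends up deepest, at depth 3.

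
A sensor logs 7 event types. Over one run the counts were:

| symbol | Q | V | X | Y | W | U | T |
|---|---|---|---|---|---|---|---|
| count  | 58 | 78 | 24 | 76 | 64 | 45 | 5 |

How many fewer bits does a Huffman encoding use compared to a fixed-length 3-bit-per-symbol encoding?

125

Fixed-length: 3 bits × 350 symbols = 1050 bits.
Huffman merges:
combine T(5), X(24) → 29
combine 29, U(45) → 74
combine Q(58), W(64) → 122
combine 74, Y(76) → 150
combine V(78), 122 → 200
combine 150, 200 → 350
Huffman total = 29 + 74 + 122 + 150 + 200 + 350 = 925 bits.
Saving = 1050 − 925 = 125 bits.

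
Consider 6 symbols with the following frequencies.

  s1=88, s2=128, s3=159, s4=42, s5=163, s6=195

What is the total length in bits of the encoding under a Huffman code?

1938

Build the Huffman tree bottom-up:
merge s4(42) and s1(88): 130
merge s2(128) and 130: 258
merge s3(159) and s5(163): 322
merge s6(195) and 258: 453
merge 322 and 453: 775
Each symbol's bit-cost is frequency × depth; summing gives 1938 bits (equivalently 130 + 258 + 322 + 453 + 775).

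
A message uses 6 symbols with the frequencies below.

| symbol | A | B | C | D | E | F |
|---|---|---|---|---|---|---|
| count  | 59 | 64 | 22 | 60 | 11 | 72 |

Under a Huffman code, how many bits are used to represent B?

Repeatedly merge the two smallest:
combine E(11), C(22) → 33
combine 33, A(59) → 92
combine D(60), B(64) → 124
combine F(72), 92 → 164
combine 124, 164 → 288
B's leaf is at depth 2, giving a 2-bit codeword.

2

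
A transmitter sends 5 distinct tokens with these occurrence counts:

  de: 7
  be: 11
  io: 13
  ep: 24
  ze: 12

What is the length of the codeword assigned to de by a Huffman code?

Build the tree from the bottom:
de(7) + be(11) → 18
ze(12) + io(13) → 25
18 + ep(24) → 42
25 + 42 → 67
The subtree containing de is merged 3 times, so code length = 3.

3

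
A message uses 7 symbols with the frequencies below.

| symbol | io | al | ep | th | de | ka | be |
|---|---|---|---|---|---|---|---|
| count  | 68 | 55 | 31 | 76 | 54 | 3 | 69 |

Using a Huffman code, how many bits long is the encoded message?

957

Build the Huffman tree bottom-up:
merge ka(3) and ep(31): 34
merge 34 and de(54): 88
merge al(55) and io(68): 123
merge be(69) and th(76): 145
merge 88 and 123: 211
merge 145 and 211: 356
The encoded length is the sum of every internal node's weight: 34 + 88 + 123 + 145 + 211 + 356 = 957 bits.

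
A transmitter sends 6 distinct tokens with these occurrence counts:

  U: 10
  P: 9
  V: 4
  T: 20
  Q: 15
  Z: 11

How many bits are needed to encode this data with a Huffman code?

Greedily combine the two least-frequent nodes:
V(4) + P(9) → 13
U(10) + Z(11) → 21
13 + Q(15) → 28
T(20) + 21 → 41
28 + 41 → 69
Total encoded bits = sum of merged weights = 13 + 21 + 28 + 41 + 69 = 172.

172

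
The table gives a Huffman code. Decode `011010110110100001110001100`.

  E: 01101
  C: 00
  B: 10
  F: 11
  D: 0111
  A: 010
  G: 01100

EEBBCDCG

Read left to right; each codeword is recognised as soon as it completes (prefix code):
  01101→E | 01101→E | 10→B | 10→B | 00→C | 0111→D | 00→C | 01100→G
Decoded message: EEBBCDCG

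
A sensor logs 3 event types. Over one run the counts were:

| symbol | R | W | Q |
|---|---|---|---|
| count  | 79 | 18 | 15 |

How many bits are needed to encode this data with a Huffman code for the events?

Merge the two smallest weights repeatedly:
merge Q(15) and W(18): 33
merge 33 and R(79): 112
Total encoded bits = sum of merged weights = 33 + 112 = 145.

145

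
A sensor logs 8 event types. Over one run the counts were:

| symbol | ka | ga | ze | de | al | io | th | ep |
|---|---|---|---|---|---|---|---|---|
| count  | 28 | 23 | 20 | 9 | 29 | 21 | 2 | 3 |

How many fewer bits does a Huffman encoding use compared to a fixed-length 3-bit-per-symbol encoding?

38

Fixed-length: 3 bits × 135 symbols = 405 bits.
Huffman merges:
th(2) + ep(3) → 5
5 + de(9) → 14
14 + ze(20) → 34
io(21) + ga(23) → 44
ka(28) + al(29) → 57
34 + 44 → 78
57 + 78 → 135
Huffman total = 5 + 14 + 34 + 44 + 57 + 78 + 135 = 367 bits.
Saving = 405 − 367 = 38 bits.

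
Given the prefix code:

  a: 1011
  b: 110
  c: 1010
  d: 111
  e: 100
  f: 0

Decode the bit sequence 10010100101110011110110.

ecfaedaf

Read left to right; each codeword is recognised as soon as it completes (prefix code):
  100→e | 1010→c | 0→f | 1011→a | 100→e | 111→d | 1011→a | 0→f
Decoded message: ecfaedaf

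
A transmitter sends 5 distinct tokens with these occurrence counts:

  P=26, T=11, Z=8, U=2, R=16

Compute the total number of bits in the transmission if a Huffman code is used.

Greedily combine the two least-frequent nodes:
U(2) + Z(8) → 10
10 + T(11) → 21
R(16) + 21 → 37
P(26) + 37 → 63
Total encoded bits = sum of merged weights = 10 + 21 + 37 + 63 = 131.

131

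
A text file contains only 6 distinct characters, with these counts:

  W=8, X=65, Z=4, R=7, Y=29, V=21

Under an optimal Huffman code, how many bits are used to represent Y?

2

Huffman merges, smallest pair first:
Z(4) + R(7) → 11
W(8) + 11 → 19
19 + V(21) → 40
Y(29) + 40 → 69
X(65) + 69 → 134
Y sits 2 levels below the root, so its codeword is 2 bits.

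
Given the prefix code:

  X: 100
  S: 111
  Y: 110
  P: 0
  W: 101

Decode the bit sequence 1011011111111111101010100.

WWSSSYWPX

Read left to right; each codeword is recognised as soon as it completes (prefix code):
  101→W | 101→W | 111→S | 111→S | 111→S | 110→Y | 101→W | 0→P | 100→X
Decoded message: WWSSSYWPX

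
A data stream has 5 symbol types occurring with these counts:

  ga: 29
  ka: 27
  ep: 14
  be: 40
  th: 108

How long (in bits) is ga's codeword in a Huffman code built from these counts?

3

Huffman merges, smallest pair first:
combine ep(14), ka(27) → 41
combine ga(29), be(40) → 69
combine 41, 69 → 110
combine th(108), 110 → 218
The subtree containing ga is merged 3 times, so code length = 3.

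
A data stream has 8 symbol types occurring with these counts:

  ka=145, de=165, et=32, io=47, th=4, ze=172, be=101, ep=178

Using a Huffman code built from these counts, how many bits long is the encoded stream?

2301

Greedily combine the two least-frequent nodes:
combine th(4), et(32) → 36
combine 36, io(47) → 83
combine 83, be(101) → 184
combine ka(145), de(165) → 310
combine ze(172), ep(178) → 350
combine 184, 310 → 494
combine 350, 494 → 844
Total encoded bits = sum of merged weights = 36 + 83 + 184 + 310 + 350 + 494 + 844 = 2301.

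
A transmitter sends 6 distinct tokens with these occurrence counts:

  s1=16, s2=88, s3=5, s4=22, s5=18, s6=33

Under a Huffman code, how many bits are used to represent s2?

1

Repeatedly merge the two smallest:
combine s3(5), s1(16) → 21
combine s5(18), 21 → 39
combine s4(22), s6(33) → 55
combine 39, 55 → 94
combine s2(88), 94 → 182
s2 sits one level below the root: a 1-bit codeword.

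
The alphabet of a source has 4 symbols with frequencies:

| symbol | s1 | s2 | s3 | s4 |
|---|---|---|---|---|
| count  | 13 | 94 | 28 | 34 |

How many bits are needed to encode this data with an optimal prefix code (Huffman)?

285

Build the Huffman tree bottom-up:
combine s1(13), s3(28) → 41
combine s4(34), 41 → 75
combine 75, s2(94) → 169
Total encoded bits = sum of merged weights = 41 + 75 + 169 = 285.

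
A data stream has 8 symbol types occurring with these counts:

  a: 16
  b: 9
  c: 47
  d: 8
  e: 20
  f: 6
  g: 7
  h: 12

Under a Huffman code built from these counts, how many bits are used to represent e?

3

Repeatedly merge the two smallest:
merge f(6) and g(7): 13
merge d(8) and b(9): 17
merge h(12) and 13: 25
merge a(16) and 17: 33
merge e(20) and 25: 45
merge 33 and 45: 78
merge c(47) and 78: 125
e's leaf is at depth 3, giving a 3-bit codeword.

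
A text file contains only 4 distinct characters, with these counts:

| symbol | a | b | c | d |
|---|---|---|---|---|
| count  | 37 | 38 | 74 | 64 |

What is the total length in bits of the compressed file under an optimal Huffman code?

426

Build the Huffman tree bottom-up:
a(37) + b(38) → 75
d(64) + c(74) → 138
75 + 138 → 213
The encoded length is the sum of every internal node's weight: 75 + 138 + 213 = 426 bits.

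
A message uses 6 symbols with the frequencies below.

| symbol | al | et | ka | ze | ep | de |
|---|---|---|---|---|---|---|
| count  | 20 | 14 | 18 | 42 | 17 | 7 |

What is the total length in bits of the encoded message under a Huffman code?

291

Merge the two smallest weights repeatedly:
combine de(7), et(14) → 21
combine ep(17), ka(18) → 35
combine al(20), 21 → 41
combine 35, 41 → 76
combine ze(42), 76 → 118
The encoded length is the sum of every internal node's weight: 21 + 35 + 41 + 76 + 118 = 291 bits.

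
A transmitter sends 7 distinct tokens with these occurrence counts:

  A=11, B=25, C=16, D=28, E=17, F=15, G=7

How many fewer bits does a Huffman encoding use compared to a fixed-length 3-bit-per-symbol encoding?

35

Fixed-length: 3 bits × 119 symbols = 357 bits.
Huffman merges:
combine G(7), A(11) → 18
combine F(15), C(16) → 31
combine E(17), 18 → 35
combine B(25), D(28) → 53
combine 31, 35 → 66
combine 53, 66 → 119
Huffman total = 18 + 31 + 35 + 53 + 66 + 119 = 322 bits.
Saving = 357 − 322 = 35 bits.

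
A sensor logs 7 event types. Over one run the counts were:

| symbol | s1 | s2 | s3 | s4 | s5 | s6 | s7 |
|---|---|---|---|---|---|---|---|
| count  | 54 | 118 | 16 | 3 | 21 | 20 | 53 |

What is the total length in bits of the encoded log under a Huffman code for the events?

677

Greedily combine the two least-frequent nodes:
merge s4(3) and s3(16): 19
merge 19 and s6(20): 39
merge s5(21) and 39: 60
merge s7(53) and s1(54): 107
merge 60 and 107: 167
merge s2(118) and 167: 285
Total encoded bits = sum of merged weights = 19 + 39 + 60 + 107 + 167 + 285 = 677.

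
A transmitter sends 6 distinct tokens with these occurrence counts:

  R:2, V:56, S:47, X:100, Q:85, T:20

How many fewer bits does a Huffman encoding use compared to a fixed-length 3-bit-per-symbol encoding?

219

Fixed-length: 3 bits × 310 symbols = 930 bits.
Huffman merges:
combine R(2), T(20) → 22
combine 22, S(47) → 69
combine V(56), 69 → 125
combine Q(85), X(100) → 185
combine 125, 185 → 310
Huffman total = 22 + 69 + 125 + 185 + 310 = 711 bits.
Saving = 930 − 711 = 219 bits.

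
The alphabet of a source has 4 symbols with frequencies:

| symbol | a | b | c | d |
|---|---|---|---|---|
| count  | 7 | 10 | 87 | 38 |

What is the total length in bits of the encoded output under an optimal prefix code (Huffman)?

214

Greedily combine the two least-frequent nodes:
combine a(7), b(10) → 17
combine 17, d(38) → 55
combine 55, c(87) → 142
Total encoded bits = sum of merged weights = 17 + 55 + 142 = 214.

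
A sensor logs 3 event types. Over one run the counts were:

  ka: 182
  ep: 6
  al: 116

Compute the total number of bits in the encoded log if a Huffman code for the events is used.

Greedily combine the two least-frequent nodes:
ep(6) + al(116) → 122
122 + ka(182) → 304
The encoded length is the sum of every internal node's weight: 122 + 304 = 426 bits.

426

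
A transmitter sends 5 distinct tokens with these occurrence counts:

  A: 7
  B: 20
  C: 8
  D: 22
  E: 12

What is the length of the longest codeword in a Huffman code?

3

Merge the two lowest-weight nodes at each step:
A(7) + C(8) → 15
E(12) + 15 → 27
B(20) + D(22) → 42
27 + 42 → 69
Maximum depth reached is 3.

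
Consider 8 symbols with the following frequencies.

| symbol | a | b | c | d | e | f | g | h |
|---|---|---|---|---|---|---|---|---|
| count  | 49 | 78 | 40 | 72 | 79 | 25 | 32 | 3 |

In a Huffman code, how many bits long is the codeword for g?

4

Build the tree from the bottom:
merge h(3) and f(25): 28
merge 28 and g(32): 60
merge c(40) and a(49): 89
merge 60 and d(72): 132
merge b(78) and e(79): 157
merge 89 and 132: 221
merge 157 and 221: 378
g's leaf is at depth 4, giving a 4-bit codeword.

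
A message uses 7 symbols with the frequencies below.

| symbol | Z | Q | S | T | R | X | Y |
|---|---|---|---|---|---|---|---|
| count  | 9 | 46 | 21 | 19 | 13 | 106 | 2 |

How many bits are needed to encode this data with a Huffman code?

465

Merge the two smallest weights repeatedly:
Y(2) + Z(9) → 11
11 + R(13) → 24
T(19) + S(21) → 40
24 + 40 → 64
Q(46) + 64 → 110
X(106) + 110 → 216
The encoded length is the sum of every internal node's weight: 11 + 24 + 40 + 64 + 110 + 216 = 465 bits.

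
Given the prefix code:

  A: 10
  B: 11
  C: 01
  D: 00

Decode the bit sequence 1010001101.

Read left to right; each codeword is recognised as soon as it completes (prefix code):
  10→A | 10→A | 00→D | 11→B | 01→C
Decoded message: AADBC

AADBC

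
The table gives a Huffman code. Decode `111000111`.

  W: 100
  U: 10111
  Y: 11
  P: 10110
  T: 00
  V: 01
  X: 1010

Read left to right; each codeword is recognised as soon as it completes (prefix code):
  11→Y | 100→W | 01→V | 11→Y
Decoded message: YWVY

YWVY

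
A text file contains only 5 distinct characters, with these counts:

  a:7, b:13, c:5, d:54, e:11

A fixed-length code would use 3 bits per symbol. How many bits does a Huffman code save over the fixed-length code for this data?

Fixed-length: 3 bits × 90 symbols = 270 bits.
Huffman merges:
combine c(5), a(7) → 12
combine e(11), 12 → 23
combine b(13), 23 → 36
combine 36, d(54) → 90
Huffman total = 12 + 23 + 36 + 90 = 161 bits.
Saving = 270 − 161 = 109 bits.

109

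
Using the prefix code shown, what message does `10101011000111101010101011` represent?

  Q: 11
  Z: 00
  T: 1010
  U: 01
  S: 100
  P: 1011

Read left to right; each codeword is recognised as soon as it completes (prefix code):
  1010→T | 1011→P | 00→Z | 01→U | 11→Q | 1010→T | 1010→T | 1011→P
Decoded message: TPZUQTTP

TPZUQTTP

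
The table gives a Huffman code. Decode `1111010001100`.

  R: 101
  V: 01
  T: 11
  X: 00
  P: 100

TTVXVP

Read left to right; each codeword is recognised as soon as it completes (prefix code):
  11→T | 11→T | 01→V | 00→X | 01→V | 100→P
Decoded message: TTVXVP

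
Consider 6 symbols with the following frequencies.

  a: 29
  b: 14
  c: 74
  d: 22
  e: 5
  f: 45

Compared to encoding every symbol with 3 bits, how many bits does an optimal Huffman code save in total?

Fixed-length: 3 bits × 189 symbols = 567 bits.
Huffman merges:
combine e(5), b(14) → 19
combine 19, d(22) → 41
combine a(29), 41 → 70
combine f(45), 70 → 115
combine c(74), 115 → 189
Huffman total = 19 + 41 + 70 + 115 + 189 = 434 bits.
Saving = 567 − 434 = 133 bits.

133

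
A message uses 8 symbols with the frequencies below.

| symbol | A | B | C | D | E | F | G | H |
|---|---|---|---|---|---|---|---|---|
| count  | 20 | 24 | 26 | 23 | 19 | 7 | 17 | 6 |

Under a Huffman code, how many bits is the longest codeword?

4

Merge the two lowest-weight nodes at each step:
merge H(6) and F(7): 13
merge 13 and G(17): 30
merge E(19) and A(20): 39
merge D(23) and B(24): 47
merge C(26) and 30: 56
merge 39 and 47: 86
merge 56 and 86: 142
The rarest symbols sit at the bottom; the longest codeword is 4 bits.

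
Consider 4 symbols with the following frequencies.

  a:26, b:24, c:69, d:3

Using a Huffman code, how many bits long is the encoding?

202

Merge the two smallest weights repeatedly:
merge d(3) and b(24): 27
merge a(26) and 27: 53
merge 53 and c(69): 122
The encoded length is the sum of every internal node's weight: 27 + 53 + 122 = 202 bits.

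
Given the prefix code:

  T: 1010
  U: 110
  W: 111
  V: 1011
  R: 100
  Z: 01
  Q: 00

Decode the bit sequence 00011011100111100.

Read left to right; each codeword is recognised as soon as it completes (prefix code):
  00→Q | 01→Z | 1011→V | 100→R | 111→W | 100→R
Decoded message: QZVRWR

QZVRWR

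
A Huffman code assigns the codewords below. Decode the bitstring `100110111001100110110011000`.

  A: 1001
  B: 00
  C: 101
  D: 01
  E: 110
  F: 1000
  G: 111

Read left to right; each codeword is recognised as soon as it completes (prefix code):
  1001→A | 101→C | 110→E | 01→D | 1001→A | 101→C | 1001→A | 1000→F
Decoded message: ACEDACAF

ACEDACAF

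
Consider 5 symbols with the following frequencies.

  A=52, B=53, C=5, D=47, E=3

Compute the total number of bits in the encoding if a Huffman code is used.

328

Build the Huffman tree bottom-up:
combine E(3), C(5) → 8
combine 8, D(47) → 55
combine A(52), B(53) → 105
combine 55, 105 → 160
Each symbol's bit-cost is frequency × depth; summing gives 328 bits (equivalently 8 + 55 + 105 + 160).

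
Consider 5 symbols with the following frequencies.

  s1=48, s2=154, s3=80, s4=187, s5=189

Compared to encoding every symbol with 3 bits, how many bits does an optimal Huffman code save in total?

530

Fixed-length: 3 bits × 658 symbols = 1974 bits.
Huffman merges:
combine s1(48), s3(80) → 128
combine 128, s2(154) → 282
combine s4(187), s5(189) → 376
combine 282, 376 → 658
Huffman total = 128 + 282 + 376 + 658 = 1444 bits.
Saving = 1974 − 1444 = 530 bits.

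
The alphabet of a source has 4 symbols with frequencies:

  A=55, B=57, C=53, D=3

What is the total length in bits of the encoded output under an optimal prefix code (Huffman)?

335

Merge the two smallest weights repeatedly:
D(3) + C(53) → 56
A(55) + 56 → 111
B(57) + 111 → 168
The encoded length is the sum of every internal node's weight: 56 + 111 + 168 = 335 bits.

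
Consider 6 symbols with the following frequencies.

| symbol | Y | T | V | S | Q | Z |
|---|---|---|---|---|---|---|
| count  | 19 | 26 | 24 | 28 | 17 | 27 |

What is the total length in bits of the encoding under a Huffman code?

Merge the two smallest weights repeatedly:
combine Q(17), Y(19) → 36
combine V(24), T(26) → 50
combine Z(27), S(28) → 55
combine 36, 50 → 86
combine 55, 86 → 141
The encoded length is the sum of every internal node's weight: 36 + 50 + 55 + 86 + 141 = 368 bits.

368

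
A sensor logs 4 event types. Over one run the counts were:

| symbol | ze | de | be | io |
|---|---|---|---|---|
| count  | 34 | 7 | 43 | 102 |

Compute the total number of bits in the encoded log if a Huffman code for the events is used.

311

Build the Huffman tree bottom-up:
combine de(7), ze(34) → 41
combine 41, be(43) → 84
combine 84, io(102) → 186
The encoded length is the sum of every internal node's weight: 41 + 84 + 186 = 311 bits.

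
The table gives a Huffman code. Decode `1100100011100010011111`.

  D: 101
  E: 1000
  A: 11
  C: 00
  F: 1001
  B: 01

ACEAEFAA

Read left to right; each codeword is recognised as soon as it completes (prefix code):
  11→A | 00→C | 1000→E | 11→A | 1000→E | 1001→F | 11→A | 11→A
Decoded message: ACEAEFAA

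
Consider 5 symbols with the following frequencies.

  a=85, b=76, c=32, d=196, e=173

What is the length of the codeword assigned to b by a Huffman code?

4

Huffman merges, smallest pair first:
combine c(32), b(76) → 108
combine a(85), 108 → 193
combine e(173), 193 → 366
combine d(196), 366 → 562
b sits 4 levels below the root, so its codeword is 4 bits.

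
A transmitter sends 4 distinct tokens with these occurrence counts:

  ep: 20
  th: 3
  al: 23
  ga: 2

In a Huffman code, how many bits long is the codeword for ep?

Build the tree from the bottom:
combine ga(2), th(3) → 5
combine 5, ep(20) → 25
combine al(23), 25 → 48
The subtree containing ep is merged 2 times, so code length = 2.

2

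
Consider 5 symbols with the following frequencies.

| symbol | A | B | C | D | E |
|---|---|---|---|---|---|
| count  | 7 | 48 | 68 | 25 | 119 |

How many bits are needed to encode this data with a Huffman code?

Greedily combine the two least-frequent nodes:
combine A(7), D(25) → 32
combine 32, B(48) → 80
combine C(68), 80 → 148
combine E(119), 148 → 267
Total encoded bits = sum of merged weights = 32 + 80 + 148 + 267 = 527.

527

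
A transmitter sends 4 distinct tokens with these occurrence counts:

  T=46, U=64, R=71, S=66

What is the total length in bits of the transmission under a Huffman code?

494

Build the Huffman tree bottom-up:
T(46) + U(64) → 110
S(66) + R(71) → 137
110 + 137 → 247
Each symbol's bit-cost is frequency × depth; summing gives 494 bits (equivalently 110 + 137 + 247).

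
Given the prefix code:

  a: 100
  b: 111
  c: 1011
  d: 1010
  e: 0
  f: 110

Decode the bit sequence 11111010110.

Read left to right; each codeword is recognised as soon as it completes (prefix code):
  111→b | 110→f | 1011→c | 0→e
Decoded message: bfce

bfce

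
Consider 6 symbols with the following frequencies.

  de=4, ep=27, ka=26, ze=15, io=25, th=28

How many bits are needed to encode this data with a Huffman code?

Greedily combine the two least-frequent nodes:
de(4) + ze(15) → 19
19 + io(25) → 44
ka(26) + ep(27) → 53
th(28) + 44 → 72
53 + 72 → 125
Total encoded bits = sum of merged weights = 19 + 44 + 53 + 72 + 125 = 313.

313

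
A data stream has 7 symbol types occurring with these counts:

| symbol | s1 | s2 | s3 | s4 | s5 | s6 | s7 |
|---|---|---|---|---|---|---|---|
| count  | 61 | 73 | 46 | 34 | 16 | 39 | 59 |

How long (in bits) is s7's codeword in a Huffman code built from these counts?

Build the tree from the bottom:
s5(16) + s4(34) → 50
s6(39) + s3(46) → 85
50 + s7(59) → 109
s1(61) + s2(73) → 134
85 + 109 → 194
134 + 194 → 328
s7's leaf is at depth 3, giving a 3-bit codeword.

3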